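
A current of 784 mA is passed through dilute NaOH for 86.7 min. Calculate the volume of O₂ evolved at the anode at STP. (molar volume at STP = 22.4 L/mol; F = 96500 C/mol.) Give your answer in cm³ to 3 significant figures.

Charge passed = 0.784 × 5202 = 4078 C
Moles of electrons = 4078 / 96500 = 0.04226 mol
2H₂O → O₂ + 4H⁺ + 4e⁻, so n(O₂) = 0.04226 / 4 = 0.01057 mol
V = 0.01057 × 22.4 = 0.2368 L
= 237 cm³

237 cm³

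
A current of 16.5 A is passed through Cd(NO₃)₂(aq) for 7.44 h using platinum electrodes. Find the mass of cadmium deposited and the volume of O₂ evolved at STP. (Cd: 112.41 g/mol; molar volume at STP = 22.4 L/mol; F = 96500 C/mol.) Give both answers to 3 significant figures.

Q = 16.5 × 26784 = 4.419×10^5 C; n(e⁻) = 4.419×10^5 / 96500 = 4.579 mol
Cathode: Cd²⁺ + 2e⁻ → Cd → n(Cd) = 4.579/2 = 2.290 mol → 257 g
Anode: 2H₂O → O₂ + 4H⁺ + 4e⁻ → n(O₂) = 4.579/4 = 1.145 mol → 25.6 L

257 g Cd; 25.6 L O₂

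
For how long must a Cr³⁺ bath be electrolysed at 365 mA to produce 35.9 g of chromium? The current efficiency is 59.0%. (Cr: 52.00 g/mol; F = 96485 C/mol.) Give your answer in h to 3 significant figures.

258 h

n(Cr) = 35.9 / 52.00 = 0.6904 mol
Cr³⁺ + 3e⁻ → Cr, so n(e⁻) = 3 × 0.6904 = 2.071 mol
Q = 2.071 × 96485 / 0.590 = 3.387×10^5 C
t = Q / I = 3.387×10^5 / 0.365 = 9.279×10^5 s = 258 h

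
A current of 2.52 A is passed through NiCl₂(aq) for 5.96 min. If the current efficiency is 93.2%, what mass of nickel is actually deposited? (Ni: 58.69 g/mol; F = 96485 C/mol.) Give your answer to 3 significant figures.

0.255 g

Q = 2.52 × 357.6 = 901.2 C
n(e⁻) = 901.2 / 96485 = 0.009340 mol
Ni²⁺ + 2e⁻ → Ni, so theoretical m(Ni) = 0.004670 × 58.69 = 0.2741 g
Actual mass = 93.2% × 0.2741 = 0.255 g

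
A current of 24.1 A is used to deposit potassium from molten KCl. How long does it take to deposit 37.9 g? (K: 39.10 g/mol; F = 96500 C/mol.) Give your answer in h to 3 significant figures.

1.08 h

n(K) = 37.9 / 39.10 = 0.9693 mol
K⁺ + e⁻ → K, so n(e⁻) = 0.9693 mol
Q = 0.9693 × 96500 = 93540 C
t = Q / I = 93540 / 24.1 = 3881 s = 1.08 h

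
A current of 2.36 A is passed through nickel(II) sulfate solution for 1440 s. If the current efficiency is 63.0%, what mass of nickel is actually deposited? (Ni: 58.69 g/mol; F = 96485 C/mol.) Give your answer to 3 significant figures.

0.651 g

Q = 2.36 × 1440 = 3398 C
n(e⁻) = 3398 / 96485 = 0.03522 mol
Ni²⁺ + 2e⁻ → Ni, so theoretical m(Ni) = 0.01761 × 58.69 = 1.034 g
Actual mass = 63.0% × 1.034 = 0.651 g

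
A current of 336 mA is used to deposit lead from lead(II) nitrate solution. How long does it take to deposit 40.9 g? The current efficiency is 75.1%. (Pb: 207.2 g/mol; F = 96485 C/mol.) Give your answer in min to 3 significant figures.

2520 min

n(Pb) = 40.9 / 207.2 = 0.1974 mol
Pb²⁺ + 2e⁻ → Pb, so n(e⁻) = 2 × 0.1974 = 0.3948 mol
Q = 0.3948 × 96485 / 0.751 = 50720 C
t = Q / I = 50720 / 0.336 = 1.510×10^5 s = 2520 min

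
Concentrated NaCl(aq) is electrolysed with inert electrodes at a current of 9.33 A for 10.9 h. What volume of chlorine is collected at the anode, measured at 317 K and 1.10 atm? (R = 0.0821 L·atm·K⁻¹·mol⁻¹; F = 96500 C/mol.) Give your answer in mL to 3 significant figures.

Charge passed = 9.33 × 39240 = 3.661×10^5 C
Moles of electrons = 3.661×10^5 / 96500 = 3.794 mol
2Cl⁻ → Cl₂ + 2e⁻, so n(Cl₂) = 3.794 / 2 = 1.897 mol
V = nRT/P = 1.897 × 0.0821 × 317 / 1.10 = 44.88 L
= 44900 mL

44900 mL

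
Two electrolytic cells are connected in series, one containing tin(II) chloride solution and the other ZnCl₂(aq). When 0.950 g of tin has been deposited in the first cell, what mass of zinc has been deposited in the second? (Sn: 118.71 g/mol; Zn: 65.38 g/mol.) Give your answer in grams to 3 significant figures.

n(Sn) = 0.950 / 118.71 = 0.008003 mol
Sn²⁺ + 2e⁻ → Sn, so n(e⁻) = 2 × 0.008003 = 0.01601 mol
Same current for the same time ⇒ same n(e⁻) = 0.01601 mol in both cells.
Zn²⁺ + 2e⁻ → Zn, so n(Zn) = 0.01601 / 2 = 0.008005 mol
m(Zn) = 0.008005 × 65.38 = 0.523 g

0.523 g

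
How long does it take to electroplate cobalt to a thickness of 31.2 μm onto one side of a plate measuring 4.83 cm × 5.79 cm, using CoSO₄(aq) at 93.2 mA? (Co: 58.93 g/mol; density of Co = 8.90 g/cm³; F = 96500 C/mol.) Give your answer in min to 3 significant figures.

455 min

Plated area = 4.83 × 5.79 = 27.97 cm²
Volume = 27.97 × 31.2×10⁻⁴ cm = 0.08727 cm³
m(Co) = 0.08727 × 8.90 = 0.7767 g
n(Co) = 0.7767 / 58.93 = 0.01318 mol; n(e⁻) = 2 × 0.01318 = 0.02636 mol
Q = 0.02636 × 96500 = 2544 C
t = 2544 / 0.0932 = 27300 s = 455 min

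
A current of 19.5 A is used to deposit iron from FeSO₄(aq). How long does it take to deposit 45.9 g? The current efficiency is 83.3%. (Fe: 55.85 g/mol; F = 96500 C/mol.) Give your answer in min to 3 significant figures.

n(Fe) = 45.9 / 55.85 = 0.8218 mol
Fe²⁺ + 2e⁻ → Fe, so n(e⁻) = 2 × 0.8218 = 1.644 mol
Q = 1.644 × 96500 / 0.833 = 1.905×10^5 C
t = Q / I = 1.905×10^5 / 19.5 = 9769 s = 163 min

163 min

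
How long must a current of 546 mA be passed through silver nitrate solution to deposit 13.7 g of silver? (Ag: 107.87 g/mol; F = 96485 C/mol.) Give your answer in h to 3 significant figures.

6.23 h

n(Ag) = 13.7 / 107.87 = 0.1270 mol
Ag⁺ + e⁻ → Ag, so n(e⁻) = 0.1270 mol
Q = 0.1270 × 96485 = 12250 C
t = Q / I = 12250 / 0.546 = 22440 s = 6.23 h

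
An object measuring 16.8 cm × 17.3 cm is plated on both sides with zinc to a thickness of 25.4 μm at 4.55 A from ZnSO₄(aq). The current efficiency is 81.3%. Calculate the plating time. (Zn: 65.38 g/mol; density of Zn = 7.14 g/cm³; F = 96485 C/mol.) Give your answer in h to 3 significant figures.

2.34 h

Plated area = 2 × 16.8 × 17.3 = 581.3 cm²
Volume = 581.3 × 25.4×10⁻⁴ cm = 1.477 cm³
m(Zn) = 1.477 × 7.14 = 10.55 g
n(Zn) = 10.55 / 65.38 = 0.1614 mol; n(e⁻) = 2 × 0.1614 = 0.3228 mol
Q = 0.3228 × 96485 / 0.813 = 38310 C
t = 38310 / 4.55 = 8420 s = 2.34 h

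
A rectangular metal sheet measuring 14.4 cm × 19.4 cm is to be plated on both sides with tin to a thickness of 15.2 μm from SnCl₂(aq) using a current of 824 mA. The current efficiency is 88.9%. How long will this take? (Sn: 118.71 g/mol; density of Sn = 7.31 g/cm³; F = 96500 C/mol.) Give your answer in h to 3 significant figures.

Plated area = 2 × 14.4 × 19.4 = 558.7 cm²
Volume = 558.7 × 15.2×10⁻⁴ cm = 0.8492 cm³
m(Sn) = 0.8492 × 7.31 = 6.208 g
n(Sn) = 6.208 / 118.71 = 0.05230 mol; n(e⁻) = 2 × 0.05230 = 0.1046 mol
Q = 0.1046 × 96500 / 0.889 = 11350 C
t = 11350 / 0.824 = 13770 s = 3.83 h

3.83 h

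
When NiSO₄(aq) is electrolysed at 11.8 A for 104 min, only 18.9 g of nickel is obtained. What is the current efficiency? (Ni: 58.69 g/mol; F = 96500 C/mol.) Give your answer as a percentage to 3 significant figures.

Q = 11.8 × 6240 = 73630 C
n(e⁻) = 73630 / 96500 = 0.7630 mol
Ni²⁺ + 2e⁻ → Ni, so theoretical n(Ni) = 0.3815 mol → 22.39 g
Efficiency = 18.9 / 22.39 = 0.8441 = 84.4%

84.4%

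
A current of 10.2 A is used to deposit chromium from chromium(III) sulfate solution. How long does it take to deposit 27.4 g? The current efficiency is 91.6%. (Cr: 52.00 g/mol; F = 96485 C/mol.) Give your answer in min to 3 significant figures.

272 min

n(Cr) = 27.4 / 52.00 = 0.5269 mol
Cr³⁺ + 3e⁻ → Cr, so n(e⁻) = 3 × 0.5269 = 1.581 mol
Q = 1.581 × 96485 / 0.916 = 1.665×10^5 C
t = Q / I = 1.665×10^5 / 10.2 = 16320 s = 272 min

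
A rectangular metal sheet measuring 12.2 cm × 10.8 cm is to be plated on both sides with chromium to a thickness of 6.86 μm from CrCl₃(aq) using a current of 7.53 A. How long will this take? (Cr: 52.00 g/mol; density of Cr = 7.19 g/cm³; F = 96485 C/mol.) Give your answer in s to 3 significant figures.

Plated area = 2 × 12.2 × 10.8 = 263.5 cm²
Volume = 263.5 × 6.86×10⁻⁴ cm = 0.1808 cm³
m(Cr) = 0.1808 × 7.19 = 1.300 g
n(Cr) = 1.300 / 52.00 = 0.02500 mol; n(e⁻) = 3 × 0.02500 = 0.07500 mol
Q = 0.07500 × 96485 = 7236 C
t = 7236 / 7.53 = 961.0 s

961 s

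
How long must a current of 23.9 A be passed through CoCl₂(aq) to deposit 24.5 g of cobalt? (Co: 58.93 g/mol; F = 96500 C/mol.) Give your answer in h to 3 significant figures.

n(Co) = 24.5 / 58.93 = 0.4157 mol
Co²⁺ + 2e⁻ → Co, so n(e⁻) = 2 × 0.4157 = 0.8314 mol
Q = 0.8314 × 96500 = 80230 C
t = Q / I = 80230 / 23.9 = 3357 s = 0.933 h

0.933 h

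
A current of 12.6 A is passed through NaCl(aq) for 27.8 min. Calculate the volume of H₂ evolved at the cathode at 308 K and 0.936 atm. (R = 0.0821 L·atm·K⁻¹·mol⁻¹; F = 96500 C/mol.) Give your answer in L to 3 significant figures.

2.94 L

Charge passed = 12.6 × 1668 = 21020 C
n(e⁻) = 21020 / 96500 = 0.2178 mol
2H⁺ + 2e⁻ → H₂, so n(H₂) = 0.2178 / 2 = 0.1089 mol
V = nRT/P = 0.1089 × 0.0821 × 308 / 0.936 = 2.942 L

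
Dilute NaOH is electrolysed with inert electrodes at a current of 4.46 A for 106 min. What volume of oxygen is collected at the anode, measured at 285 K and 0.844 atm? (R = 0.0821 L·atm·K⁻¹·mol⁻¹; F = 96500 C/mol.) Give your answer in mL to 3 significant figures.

Q = It = 4.46 × 6360 = 28370 C
n(e⁻) = 28370 / 96500 = 0.2940 mol
2H₂O → O₂ + 4H⁺ + 4e⁻, so n(O₂) = 0.2940 / 4 = 0.07350 mol
V = nRT/P = 0.07350 × 0.0821 × 285 / 0.844 = 2.038 L
= 2040 mL

2040 mL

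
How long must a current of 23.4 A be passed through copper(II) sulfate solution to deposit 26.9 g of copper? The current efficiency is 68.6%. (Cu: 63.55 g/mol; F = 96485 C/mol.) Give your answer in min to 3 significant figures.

84.8 min

n(Cu) = 26.9 / 63.55 = 0.4233 mol
Cu²⁺ + 2e⁻ → Cu, so n(e⁻) = 2 × 0.4233 = 0.8466 mol
Q = 0.8466 × 96485 / 0.686 = 1.191×10^5 C
t = Q / I = 1.191×10^5 / 23.4 = 5090 s = 84.8 min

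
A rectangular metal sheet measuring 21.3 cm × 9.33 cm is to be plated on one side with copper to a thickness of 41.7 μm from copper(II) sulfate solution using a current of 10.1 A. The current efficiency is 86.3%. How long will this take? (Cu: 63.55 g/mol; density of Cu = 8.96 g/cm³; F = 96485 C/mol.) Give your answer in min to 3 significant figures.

Plated area = 21.3 × 9.33 = 198.7 cm²
Volume = 198.7 × 41.7×10⁻⁴ cm = 0.8286 cm³
m(Cu) = 0.8286 × 8.96 = 7.424 g
n(Cu) = 7.424 / 63.55 = 0.1168 mol; n(e⁻) = 2 × 0.1168 = 0.2336 mol
Q = 0.2336 × 96485 / 0.863 = 26120 C
t = 26120 / 10.1 = 2586 s = 43.1 min

43.1 min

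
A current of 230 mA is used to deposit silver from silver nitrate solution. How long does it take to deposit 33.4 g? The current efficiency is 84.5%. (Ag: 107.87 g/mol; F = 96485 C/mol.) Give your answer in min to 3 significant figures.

n(Ag) = 33.4 / 107.87 = 0.3096 mol
Ag⁺ + e⁻ → Ag, so n(e⁻) = 0.3096 mol
Q = 0.3096 × 96485 / 0.845 = 35350 C
t = Q / I = 35350 / 0.230 = 1.537×10^5 s = 2560 min

2560 min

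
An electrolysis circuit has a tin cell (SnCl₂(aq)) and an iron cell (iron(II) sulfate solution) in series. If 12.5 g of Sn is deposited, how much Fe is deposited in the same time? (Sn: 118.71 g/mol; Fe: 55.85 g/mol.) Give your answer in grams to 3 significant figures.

5.88 g

n(Sn) = 12.5 / 118.71 = 0.1053 mol
Sn²⁺ + 2e⁻ → Sn, so n(e⁻) = 2 × 0.1053 = 0.2106 mol
The cells are in series, so the same charge (and hence the same n(e⁻) = 0.2106 mol) passes through both.
Fe²⁺ + 2e⁻ → Fe, so n(Fe) = 0.2106 / 2 = 0.1053 mol
m(Fe) = 0.1053 × 55.85 = 5.88 g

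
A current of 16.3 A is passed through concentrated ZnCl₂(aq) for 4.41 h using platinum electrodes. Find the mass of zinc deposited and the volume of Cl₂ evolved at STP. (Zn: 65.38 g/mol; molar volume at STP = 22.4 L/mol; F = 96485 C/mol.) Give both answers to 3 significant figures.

Q = 16.3 × 15876 = 2.588×10^5 C; n(e⁻) = 2.588×10^5 / 96485 = 2.682 mol
Cathode: Zn²⁺ + 2e⁻ → Zn → n(Zn) = 2.682/2 = 1.341 mol → 87.7 g
Anode: 2Cl⁻ → Cl₂ + 2e⁻ → n(Cl₂) = 2.682/2 = 1.341 mol → 30.0 L

87.7 g Zn; 30.0 L Cl₂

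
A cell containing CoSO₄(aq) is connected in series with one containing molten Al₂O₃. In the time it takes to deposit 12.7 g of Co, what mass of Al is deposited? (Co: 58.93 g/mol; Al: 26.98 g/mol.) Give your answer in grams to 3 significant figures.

n(Co) = 12.7 / 58.93 = 0.2155 mol
Co²⁺ + 2e⁻ → Co, so n(e⁻) = 2 × 0.2155 = 0.4310 mol
Since the cells are in series, n(e⁻) in the Al cell is also 0.4310 mol.
Al³⁺ + 3e⁻ → Al, so n(Al) = 0.4310 / 3 = 0.1437 mol
m(Al) = 0.1437 × 26.98 = 3.88 g

3.88 g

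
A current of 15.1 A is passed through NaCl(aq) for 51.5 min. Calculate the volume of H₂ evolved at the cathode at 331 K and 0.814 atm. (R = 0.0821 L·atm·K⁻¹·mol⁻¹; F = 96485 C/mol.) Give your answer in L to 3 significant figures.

Q = 15.1 A × 3090 s = 46660 C
n(e⁻) = Q/F = 46660/96485 = 0.4836 mol
2H⁺ + 2e⁻ → H₂, so n(H₂) = 0.4836 / 2 = 0.2418 mol
V = nRT/P = 0.2418 × 0.0821 × 331 / 0.814 = 8.072 L

8.07 L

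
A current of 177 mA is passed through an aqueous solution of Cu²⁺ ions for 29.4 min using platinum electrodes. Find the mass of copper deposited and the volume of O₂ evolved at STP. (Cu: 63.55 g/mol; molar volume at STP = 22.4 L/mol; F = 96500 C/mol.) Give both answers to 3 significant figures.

Q = 0.177 × 1764 = 312.2 C; n(e⁻) = 312.2 / 96500 = 0.003235 mol
Cathode: Cu²⁺ + 2e⁻ → Cu → n(Cu) = 0.003235/2 = 0.001618 mol → 0.103 g
Anode: 2H₂O → O₂ + 4H⁺ + 4e⁻ → n(O₂) = 0.003235/4 = 8.088×10^-4 mol → 0.0181 L

0.103 g Cu; 0.0181 L O₂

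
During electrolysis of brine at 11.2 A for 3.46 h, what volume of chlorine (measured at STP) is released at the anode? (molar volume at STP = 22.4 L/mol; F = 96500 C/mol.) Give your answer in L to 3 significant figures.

16.2 L

Charge passed = 11.2 × 12456 = 1.395×10^5 C
Moles of electrons = 1.395×10^5 / 96500 = 1.446 mol
2Cl⁻ → Cl₂ + 2e⁻, so n(Cl₂) = 1.446 / 2 = 0.7230 mol
V = 0.7230 × 22.4 = 16.20 L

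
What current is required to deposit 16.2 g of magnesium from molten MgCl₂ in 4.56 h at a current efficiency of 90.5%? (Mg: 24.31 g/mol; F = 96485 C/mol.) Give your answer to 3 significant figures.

n(Mg) = 16.2 / 24.31 = 0.6664 mol
Mg²⁺ + 2e⁻ → Mg, so n(e⁻) = 2 × 0.6664 = 1.333 mol
Q = 1.333 × 96485 / 0.905 = 1.421×10^5 C
I = Q / t = 1.421×10^5 / 16416 s = 8.66 A

8.66 A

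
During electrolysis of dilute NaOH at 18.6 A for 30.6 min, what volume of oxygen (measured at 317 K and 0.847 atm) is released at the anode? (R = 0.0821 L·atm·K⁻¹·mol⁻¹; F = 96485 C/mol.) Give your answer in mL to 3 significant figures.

Charge passed = 18.6 × 1836 = 34150 C
Moles of electrons = 34150 / 96485 = 0.3539 mol
2H₂O → O₂ + 4H⁺ + 4e⁻, so n(O₂) = 0.3539 / 4 = 0.08848 mol
V = nRT/P = 0.08848 × 0.0821 × 317 / 0.847 = 2.719 L
= 2720 mL

2720 mL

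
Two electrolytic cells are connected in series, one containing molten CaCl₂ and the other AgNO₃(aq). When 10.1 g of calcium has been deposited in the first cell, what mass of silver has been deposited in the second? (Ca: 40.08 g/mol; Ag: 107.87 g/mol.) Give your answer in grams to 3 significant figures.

54.4 g

n(Ca) = 10.1 / 40.08 = 0.2520 mol
Ca²⁺ + 2e⁻ → Ca, so n(e⁻) = 2 × 0.2520 = 0.5040 mol
The cells are in series, so the same charge (and hence the same n(e⁻) = 0.5040 mol) passes through both.
Ag⁺ + e⁻ → Ag, so n(Ag) = 0.5040 mol
m(Ag) = 0.5040 × 107.87 = 54.4 g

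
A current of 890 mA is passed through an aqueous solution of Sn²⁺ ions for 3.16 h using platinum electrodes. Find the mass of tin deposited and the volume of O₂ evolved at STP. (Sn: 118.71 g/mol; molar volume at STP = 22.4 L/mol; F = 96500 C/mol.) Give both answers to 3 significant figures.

6.23 g Sn; 0.588 L O₂

Q = 0.890 × 11376 = 10120 C; n(e⁻) = 10120 / 96500 = 0.1049 mol
Cathode: Sn²⁺ + 2e⁻ → Sn → n(Sn) = 0.1049/2 = 0.05245 mol → 6.23 g
Anode: 2H₂O → O₂ + 4H⁺ + 4e⁻ → n(O₂) = 0.1049/4 = 0.02623 mol → 0.588 L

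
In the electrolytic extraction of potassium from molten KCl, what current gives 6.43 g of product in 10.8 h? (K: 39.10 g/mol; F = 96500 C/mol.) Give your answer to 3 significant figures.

0.408 A

n(K) = 6.43 / 39.10 = 0.1645 mol
K⁺ + e⁻ → K, so n(e⁻) = 0.1645 mol
Q = 0.1645 × 96500 = 15870 C
I = Q / t = 15870 / 38880 s = 0.408 A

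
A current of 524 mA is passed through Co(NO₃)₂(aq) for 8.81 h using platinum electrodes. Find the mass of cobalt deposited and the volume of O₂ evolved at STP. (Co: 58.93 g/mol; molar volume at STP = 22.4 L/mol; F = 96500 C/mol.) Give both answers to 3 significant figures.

5.07 g Co; 0.964 L O₂

Q = 0.524 × 31716 = 16620 C; n(e⁻) = 16620 / 96500 = 0.1722 mol
Cathode: Co²⁺ + 2e⁻ → Co → n(Co) = 0.1722/2 = 0.08610 mol → 5.07 g
Anode: 2H₂O → O₂ + 4H⁺ + 4e⁻ → n(O₂) = 0.1722/4 = 0.04305 mol → 0.964 L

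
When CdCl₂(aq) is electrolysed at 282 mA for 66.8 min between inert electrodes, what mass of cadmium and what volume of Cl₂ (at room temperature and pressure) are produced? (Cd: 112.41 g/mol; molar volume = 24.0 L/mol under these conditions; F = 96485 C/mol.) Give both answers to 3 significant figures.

0.658 g Cd; 0.141 L Cl₂

Q = 0.282 × 4008 = 1130 C; n(e⁻) = 1130 / 96485 = 0.01171 mol
Cathode: Cd²⁺ + 2e⁻ → Cd → n(Cd) = 0.01171/2 = 0.005855 mol → 0.658 g
Anode: 2Cl⁻ → Cl₂ + 2e⁻ → n(Cl₂) = 0.01171/2 = 0.005855 mol → 0.141 L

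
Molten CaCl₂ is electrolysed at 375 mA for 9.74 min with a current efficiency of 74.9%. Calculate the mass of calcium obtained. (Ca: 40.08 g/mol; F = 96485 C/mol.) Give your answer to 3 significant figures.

Q = 0.375 × 584.4 = 219.2 C
n(e⁻) = 219.2 / 96485 = 0.002272 mol
Ca²⁺ + 2e⁻ → Ca, so theoretical m(Ca) = 0.001136 × 40.08 = 0.04553 g
Actual mass = 74.9% × 0.04553 = 0.0341 g

0.0341 g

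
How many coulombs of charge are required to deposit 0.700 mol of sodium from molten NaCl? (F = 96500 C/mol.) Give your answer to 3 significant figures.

67600 C

Na⁺ + e⁻ → Na, so n(e⁻) = 1 × 0.700 = 0.7000 mol
Q = 0.7000 × 96500 = 67550 C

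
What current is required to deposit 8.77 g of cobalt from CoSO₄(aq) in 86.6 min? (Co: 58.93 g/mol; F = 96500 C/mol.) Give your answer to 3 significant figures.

5.53 A

n(Co) = 8.77 / 58.93 = 0.1488 mol
Co²⁺ + 2e⁻ → Co, so n(e⁻) = 2 × 0.1488 = 0.2976 mol
Q = 0.2976 × 96500 = 28720 C
I = Q / t = 28720 / 5196 s = 5.53 A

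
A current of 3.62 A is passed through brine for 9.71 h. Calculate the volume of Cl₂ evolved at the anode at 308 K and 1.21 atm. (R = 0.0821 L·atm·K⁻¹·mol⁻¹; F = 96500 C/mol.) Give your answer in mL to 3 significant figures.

Charge passed = 3.62 × 34956 = 1.265×10^5 C
n(e⁻) = Q/F = 1.265×10^5/96500 = 1.311 mol
2Cl⁻ → Cl₂ + 2e⁻, so n(Cl₂) = 1.311 / 2 = 0.6555 mol
V = nRT/P = 0.6555 × 0.0821 × 308 / 1.21 = 13.70 L
= 13700 mL

13700 mL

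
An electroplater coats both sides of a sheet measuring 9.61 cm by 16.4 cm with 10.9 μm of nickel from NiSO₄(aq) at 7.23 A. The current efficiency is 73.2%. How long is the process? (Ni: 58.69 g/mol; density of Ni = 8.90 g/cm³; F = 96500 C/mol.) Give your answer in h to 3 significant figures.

Plated area = 2 × 9.61 × 16.4 = 315.2 cm²
Volume = 315.2 × 10.9×10⁻⁴ cm = 0.3436 cm³
m(Ni) = 0.3436 × 8.90 = 3.058 g
n(Ni) = 3.058 / 58.69 = 0.05210 mol; n(e⁻) = 2 × 0.05210 = 0.1042 mol
Q = 0.1042 × 96500 / 0.732 = 13740 C
t = 13740 / 7.23 = 1900 s = 0.528 h

0.528 h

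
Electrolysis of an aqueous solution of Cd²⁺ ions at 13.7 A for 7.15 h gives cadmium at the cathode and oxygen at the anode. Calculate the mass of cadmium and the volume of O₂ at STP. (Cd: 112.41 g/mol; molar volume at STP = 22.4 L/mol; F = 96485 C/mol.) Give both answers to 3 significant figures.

205 g Cd; 20.5 L O₂

Q = 13.7 × 25740 = 3.526×10^5 C; n(e⁻) = 3.526×10^5 / 96485 = 3.654 mol
Cathode: Cd²⁺ + 2e⁻ → Cd → n(Cd) = 3.654/2 = 1.827 mol → 205 g
Anode: 2H₂O → O₂ + 4H⁺ + 4e⁻ → n(O₂) = 3.654/4 = 0.9135 mol → 20.5 L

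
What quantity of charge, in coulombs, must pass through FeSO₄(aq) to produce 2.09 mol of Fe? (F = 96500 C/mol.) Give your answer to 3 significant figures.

4.03×10^5 C

Fe²⁺ + 2e⁻ → Fe, so n(e⁻) = 2 × 2.09 = 4.180 mol
Q = 4.180 × 96500 = 4.034×10^5 C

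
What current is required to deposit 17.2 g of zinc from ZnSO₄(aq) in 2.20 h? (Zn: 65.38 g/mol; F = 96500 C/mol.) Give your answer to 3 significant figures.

6.41 A

n(Zn) = 17.2 / 65.38 = 0.2631 mol
Zn²⁺ + 2e⁻ → Zn, so n(e⁻) = 2 × 0.2631 = 0.5262 mol
Q = 0.5262 × 96500 = 50780 C
I = Q / t = 50780 / 7920 s = 6.41 A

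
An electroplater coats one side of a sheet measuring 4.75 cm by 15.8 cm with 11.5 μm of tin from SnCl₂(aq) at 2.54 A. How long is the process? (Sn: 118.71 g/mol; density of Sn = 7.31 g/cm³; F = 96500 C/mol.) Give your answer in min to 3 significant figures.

6.73 min

Plated area = 4.75 × 15.8 = 75.05 cm²
Volume = 75.05 × 11.5×10⁻⁴ cm = 0.08631 cm³
m(Sn) = 0.08631 × 7.31 = 0.6309 g
n(Sn) = 0.6309 / 118.71 = 0.005315 mol; n(e⁻) = 2 × 0.005315 = 0.01063 mol
Q = 0.01063 × 96500 = 1026 C
t = 1026 / 2.54 = 403.9 s = 6.73 min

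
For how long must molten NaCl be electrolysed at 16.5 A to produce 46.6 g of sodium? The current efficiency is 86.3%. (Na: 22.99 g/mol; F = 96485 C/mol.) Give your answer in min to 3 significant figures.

229 min

n(Na) = 46.6 / 22.99 = 2.027 mol
Na⁺ + e⁻ → Na, so n(e⁻) = 2.027 mol
Q = 2.027 × 96485 / 0.863 = 2.266×10^5 C
t = Q / I = 2.266×10^5 / 16.5 = 13730 s = 229 min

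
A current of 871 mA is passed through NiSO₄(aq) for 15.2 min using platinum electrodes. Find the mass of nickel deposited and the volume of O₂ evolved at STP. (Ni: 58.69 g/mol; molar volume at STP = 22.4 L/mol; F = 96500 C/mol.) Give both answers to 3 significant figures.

Q = 0.871 × 912 = 794.4 C; n(e⁻) = 794.4 / 96500 = 0.008232 mol
Cathode: Ni²⁺ + 2e⁻ → Ni → n(Ni) = 0.008232/2 = 0.004116 mol → 0.242 g
Anode: 2H₂O → O₂ + 4H⁺ + 4e⁻ → n(O₂) = 0.008232/4 = 0.002058 mol → 0.0461 L

0.242 g Ni; 0.0461 L O₂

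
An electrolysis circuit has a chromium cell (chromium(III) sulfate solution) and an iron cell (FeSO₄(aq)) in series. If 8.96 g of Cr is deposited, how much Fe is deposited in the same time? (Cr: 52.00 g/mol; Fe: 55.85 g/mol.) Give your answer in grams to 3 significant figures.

n(Cr) = 8.96 / 52.00 = 0.1723 mol
Cr³⁺ + 3e⁻ → Cr, so n(e⁻) = 3 × 0.1723 = 0.5169 mol
In series, the same 0.5169 mol of electrons flows through the second cell.
Fe²⁺ + 2e⁻ → Fe, so n(Fe) = 0.5169 / 2 = 0.2585 mol
m(Fe) = 0.2585 × 55.85 = 14.4 g

14.4 g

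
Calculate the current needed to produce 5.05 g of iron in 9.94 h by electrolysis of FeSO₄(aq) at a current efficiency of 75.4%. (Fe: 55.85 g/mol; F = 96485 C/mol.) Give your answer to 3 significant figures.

0.647 A

n(Fe) = 5.05 / 55.85 = 0.09042 mol
Fe²⁺ + 2e⁻ → Fe, so n(e⁻) = 2 × 0.09042 = 0.1808 mol
Q = 0.1808 × 96485 / 0.754 = 23140 C
I = Q / t = 23140 / 35784 s = 0.647 A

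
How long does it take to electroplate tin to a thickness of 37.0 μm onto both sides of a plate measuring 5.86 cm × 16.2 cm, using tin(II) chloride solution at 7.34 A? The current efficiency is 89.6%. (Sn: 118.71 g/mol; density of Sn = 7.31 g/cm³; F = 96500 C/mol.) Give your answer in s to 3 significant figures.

1270 s

Plated area = 2 × 5.86 × 16.2 = 189.9 cm²
Volume = 189.9 × 37.0×10⁻⁴ cm = 0.7026 cm³
m(Sn) = 0.7026 × 7.31 = 5.136 g
n(Sn) = 5.136 / 118.71 = 0.04327 mol; n(e⁻) = 2 × 0.04327 = 0.08654 mol
Q = 0.08654 × 96500 / 0.896 = 9320 C
t = 9320 / 7.34 = 1270 s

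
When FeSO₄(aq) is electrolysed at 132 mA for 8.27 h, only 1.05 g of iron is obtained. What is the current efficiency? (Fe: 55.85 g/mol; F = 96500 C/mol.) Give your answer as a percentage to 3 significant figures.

92.3%

Q = 0.132 × 29772 = 3930 C
n(e⁻) = 3930 / 96500 = 0.04073 mol
Fe²⁺ + 2e⁻ → Fe, so theoretical n(Fe) = 0.02037 mol → 1.138 g
Efficiency = 1.05 / 1.138 = 0.9227 = 92.3%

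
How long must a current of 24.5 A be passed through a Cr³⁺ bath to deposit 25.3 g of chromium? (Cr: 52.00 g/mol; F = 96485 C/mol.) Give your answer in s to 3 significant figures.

n(Cr) = 25.3 / 52.00 = 0.4865 mol
Cr³⁺ + 3e⁻ → Cr, so n(e⁻) = 3 × 0.4865 = 1.460 mol
Q = 1.460 × 96485 = 1.409×10^5 C
t = Q / I = 1.409×10^5 / 24.5 = 5751 s

5750 s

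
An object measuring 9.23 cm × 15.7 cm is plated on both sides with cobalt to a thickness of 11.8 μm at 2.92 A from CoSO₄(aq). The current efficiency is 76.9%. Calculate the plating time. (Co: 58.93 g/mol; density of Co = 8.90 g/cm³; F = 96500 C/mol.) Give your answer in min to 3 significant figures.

Plated area = 2 × 9.23 × 15.7 = 289.8 cm²
Volume = 289.8 × 11.8×10⁻⁴ cm = 0.3420 cm³
m(Co) = 0.3420 × 8.90 = 3.044 g
n(Co) = 3.044 / 58.93 = 0.05165 mol; n(e⁻) = 2 × 0.05165 = 0.1033 mol
Q = 0.1033 × 96500 / 0.769 = 12960 C
t = 12960 / 2.92 = 4438 s = 74.0 min

74.0 min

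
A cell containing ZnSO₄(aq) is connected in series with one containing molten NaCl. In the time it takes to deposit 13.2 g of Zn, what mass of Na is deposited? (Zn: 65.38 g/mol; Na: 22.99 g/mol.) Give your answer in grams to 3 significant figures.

n(Zn) = 13.2 / 65.38 = 0.2019 mol
Zn²⁺ + 2e⁻ → Zn, so n(e⁻) = 2 × 0.2019 = 0.4038 mol
Since the cells are in series, n(e⁻) in the Na cell is also 0.4038 mol.
Na⁺ + e⁻ → Na, so n(Na) = 0.4038 mol
m(Na) = 0.4038 × 22.99 = 9.28 g

9.28 g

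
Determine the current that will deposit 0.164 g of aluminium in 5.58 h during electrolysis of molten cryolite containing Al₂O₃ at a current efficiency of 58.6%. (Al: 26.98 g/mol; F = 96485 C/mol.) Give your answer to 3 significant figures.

n(Al) = 0.164 / 26.98 = 0.006079 mol
Al³⁺ + 3e⁻ → Al, so n(e⁻) = 3 × 0.006079 = 0.01824 mol
Q = 0.01824 × 96485 / 0.586 = 3003 C
I = Q / t = 3003 / 20088 s = 0.149 A

0.149 A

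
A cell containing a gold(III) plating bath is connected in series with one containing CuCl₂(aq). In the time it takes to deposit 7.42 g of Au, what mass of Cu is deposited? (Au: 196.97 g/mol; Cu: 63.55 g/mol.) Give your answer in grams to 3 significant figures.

3.59 g

n(Au) = 7.42 / 196.97 = 0.03767 mol
Au³⁺ + 3e⁻ → Au, so n(e⁻) = 3 × 0.03767 = 0.1130 mol
Same current for the same time ⇒ same n(e⁻) = 0.1130 mol in both cells.
Cu²⁺ + 2e⁻ → Cu, so n(Cu) = 0.1130 / 2 = 0.05650 mol
m(Cu) = 0.05650 × 63.55 = 3.59 g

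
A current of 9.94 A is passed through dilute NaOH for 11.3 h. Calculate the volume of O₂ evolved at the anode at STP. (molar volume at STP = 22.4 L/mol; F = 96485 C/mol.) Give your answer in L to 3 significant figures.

23.5 L

Q = It = 9.94 × 40680 = 4.044×10^5 C
n(e⁻) = Q/F = 4.044×10^5/96485 = 4.191 mol
2H₂O → O₂ + 4H⁺ + 4e⁻, so n(O₂) = 4.191 / 4 = 1.048 mol
V = 1.048 × 22.4 = 23.48 L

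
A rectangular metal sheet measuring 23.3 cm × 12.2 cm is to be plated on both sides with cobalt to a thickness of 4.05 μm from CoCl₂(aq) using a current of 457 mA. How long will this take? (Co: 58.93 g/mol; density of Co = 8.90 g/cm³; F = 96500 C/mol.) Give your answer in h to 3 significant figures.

4.08 h

Plated area = 2 × 23.3 × 12.2 = 568.5 cm²
Volume = 568.5 × 4.05×10⁻⁴ cm = 0.2302 cm³
m(Co) = 0.2302 × 8.90 = 2.049 g
n(Co) = 2.049 / 58.93 = 0.03477 mol; n(e⁻) = 2 × 0.03477 = 0.06954 mol
Q = 0.06954 × 96500 = 6711 C
t = 6711 / 0.457 = 14680 s = 4.08 h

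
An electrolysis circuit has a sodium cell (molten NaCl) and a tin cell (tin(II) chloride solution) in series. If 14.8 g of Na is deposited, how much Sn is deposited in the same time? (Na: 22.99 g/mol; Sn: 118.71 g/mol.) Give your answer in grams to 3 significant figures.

n(Na) = 14.8 / 22.99 = 0.6438 mol
Na⁺ + e⁻ → Na, so n(e⁻) = 0.6438 mol
In series, the same 0.6438 mol of electrons flows through the second cell.
Sn²⁺ + 2e⁻ → Sn, so n(Sn) = 0.6438 / 2 = 0.3219 mol
m(Sn) = 0.3219 × 118.71 = 38.2 g

38.2 g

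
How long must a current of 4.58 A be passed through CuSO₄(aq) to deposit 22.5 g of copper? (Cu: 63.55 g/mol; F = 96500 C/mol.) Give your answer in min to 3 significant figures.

249 min

n(Cu) = 22.5 / 63.55 = 0.3541 mol
Cu²⁺ + 2e⁻ → Cu, so n(e⁻) = 2 × 0.3541 = 0.7082 mol
Q = 0.7082 × 96500 = 68340 C
t = Q / I = 68340 / 4.58 = 14920 s = 249 min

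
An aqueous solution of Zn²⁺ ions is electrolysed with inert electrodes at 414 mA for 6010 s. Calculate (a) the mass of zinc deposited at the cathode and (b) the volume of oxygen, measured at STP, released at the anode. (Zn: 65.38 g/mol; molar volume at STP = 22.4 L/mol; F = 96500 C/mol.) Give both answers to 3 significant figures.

0.843 g Zn; 0.144 L O₂

Q = 0.414 × 6010 = 2488 C; n(e⁻) = 2488 / 96500 = 0.02578 mol
Cathode: Zn²⁺ + 2e⁻ → Zn → n(Zn) = 0.02578/2 = 0.01289 mol → 0.843 g
Anode: 2H₂O → O₂ + 4H⁺ + 4e⁻ → n(O₂) = 0.02578/4 = 0.006445 mol → 0.144 L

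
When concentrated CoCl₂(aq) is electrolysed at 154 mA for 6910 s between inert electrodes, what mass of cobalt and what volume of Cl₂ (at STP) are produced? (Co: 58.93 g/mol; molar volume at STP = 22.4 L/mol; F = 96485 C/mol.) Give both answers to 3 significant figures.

Q = 0.154 × 6910 = 1064 C; n(e⁻) = 1064 / 96485 = 0.01103 mol
Cathode: Co²⁺ + 2e⁻ → Co → n(Co) = 0.01103/2 = 0.005515 mol → 0.325 g
Anode: 2Cl⁻ → Cl₂ + 2e⁻ → n(Cl₂) = 0.01103/2 = 0.005515 mol → 0.124 L

0.325 g Co; 0.124 L Cl₂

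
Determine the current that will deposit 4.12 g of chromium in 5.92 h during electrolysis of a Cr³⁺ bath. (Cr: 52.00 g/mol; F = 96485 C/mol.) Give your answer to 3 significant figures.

1.08 A

n(Cr) = 4.12 / 52.00 = 0.07923 mol
Cr³⁺ + 3e⁻ → Cr, so n(e⁻) = 3 × 0.07923 = 0.2377 mol
Q = 0.2377 × 96485 = 22930 C
I = Q / t = 22930 / 21312 s = 1.08 A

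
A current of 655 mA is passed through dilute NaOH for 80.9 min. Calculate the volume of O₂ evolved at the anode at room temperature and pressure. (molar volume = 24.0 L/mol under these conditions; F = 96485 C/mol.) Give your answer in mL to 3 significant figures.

Charge passed = 0.655 × 4854 = 3179 C
n(e⁻) = 3179 / 96485 = 0.03295 mol
2H₂O → O₂ + 4H⁺ + 4e⁻, so n(O₂) = 0.03295 / 4 = 0.008238 mol
V = 0.008238 × 24.0 = 0.1977 L
= 198 mL

198 mL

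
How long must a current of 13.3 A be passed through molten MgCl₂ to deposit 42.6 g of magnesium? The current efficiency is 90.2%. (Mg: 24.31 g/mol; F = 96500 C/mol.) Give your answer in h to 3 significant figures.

7.83 h

n(Mg) = 42.6 / 24.31 = 1.752 mol
Mg²⁺ + 2e⁻ → Mg, so n(e⁻) = 2 × 1.752 = 3.504 mol
Q = 3.504 × 96500 / 0.902 = 3.749×10^5 C
t = Q / I = 3.749×10^5 / 13.3 = 28190 s = 7.83 h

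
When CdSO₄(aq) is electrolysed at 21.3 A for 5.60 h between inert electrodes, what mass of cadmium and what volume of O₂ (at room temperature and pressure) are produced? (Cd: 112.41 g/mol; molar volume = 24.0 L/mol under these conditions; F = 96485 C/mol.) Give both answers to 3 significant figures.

Q = 21.3 × 20160 = 4.294×10^5 C; n(e⁻) = 4.294×10^5 / 96485 = 4.450 mol
Cathode: Cd²⁺ + 2e⁻ → Cd → n(Cd) = 4.450/2 = 2.225 mol → 250 g
Anode: 2H₂O → O₂ + 4H⁺ + 4e⁻ → n(O₂) = 4.450/4 = 1.113 mol → 26.7 L

250 g Cd; 26.7 L O₂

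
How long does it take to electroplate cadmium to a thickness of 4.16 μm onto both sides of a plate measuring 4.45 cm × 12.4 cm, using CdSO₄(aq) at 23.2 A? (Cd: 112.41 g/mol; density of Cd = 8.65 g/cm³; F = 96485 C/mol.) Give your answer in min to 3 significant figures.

Plated area = 2 × 4.45 × 12.4 = 110.4 cm²
Volume = 110.4 × 4.16×10⁻⁴ cm = 0.04593 cm³
m(Cd) = 0.04593 × 8.65 = 0.3973 g
n(Cd) = 0.3973 / 112.41 = 0.003534 mol; n(e⁻) = 2 × 0.003534 = 0.007068 mol
Q = 0.007068 × 96485 = 682.0 C
t = 682.0 / 23.2 = 29.40 s = 0.490 min

0.490 min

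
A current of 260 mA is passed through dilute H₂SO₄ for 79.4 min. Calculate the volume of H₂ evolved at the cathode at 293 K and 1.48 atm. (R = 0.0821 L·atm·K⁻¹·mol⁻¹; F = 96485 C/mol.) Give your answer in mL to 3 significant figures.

104 mL

Q = It = 0.260 × 4764 = 1239 C
n(e⁻) = 1239 / 96485 = 0.01284 mol
2H⁺ + 2e⁻ → H₂, so n(H₂) = 0.01284 / 2 = 0.006420 mol
V = nRT/P = 0.006420 × 0.0821 × 293 / 1.48 = 0.1043 L
= 104 mL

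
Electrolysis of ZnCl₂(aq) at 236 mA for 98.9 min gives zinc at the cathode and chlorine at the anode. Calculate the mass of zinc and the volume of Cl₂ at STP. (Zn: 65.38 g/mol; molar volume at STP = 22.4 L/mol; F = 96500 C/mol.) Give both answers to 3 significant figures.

0.474 g Zn; 0.163 L Cl₂

Q = 0.236 × 5934 = 1400 C; n(e⁻) = 1400 / 96500 = 0.01451 mol
Cathode: Zn²⁺ + 2e⁻ → Zn → n(Zn) = 0.01451/2 = 0.007255 mol → 0.474 g
Anode: 2Cl⁻ → Cl₂ + 2e⁻ → n(Cl₂) = 0.01451/2 = 0.007255 mol → 0.163 L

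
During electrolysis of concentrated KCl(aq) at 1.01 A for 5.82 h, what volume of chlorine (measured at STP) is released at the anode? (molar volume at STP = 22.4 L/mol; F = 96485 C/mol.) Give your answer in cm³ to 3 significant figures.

Charge passed = 1.01 × 20952 = 21160 C
n(e⁻) = Q/F = 21160/96485 = 0.2193 mol
2Cl⁻ → Cl₂ + 2e⁻, so n(Cl₂) = 0.2193 / 2 = 0.1097 mol
V = 0.1097 × 22.4 = 2.457 L
= 2460 cm³

2460 cm³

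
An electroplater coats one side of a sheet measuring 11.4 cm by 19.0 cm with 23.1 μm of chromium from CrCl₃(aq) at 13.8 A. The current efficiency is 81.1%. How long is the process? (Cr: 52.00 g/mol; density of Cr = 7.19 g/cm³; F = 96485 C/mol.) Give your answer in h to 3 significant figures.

Plated area = 11.4 × 19.0 = 216.6 cm²
Volume = 216.6 × 23.1×10⁻⁴ cm = 0.5003 cm³
m(Cr) = 0.5003 × 7.19 = 3.597 g
n(Cr) = 3.597 / 52.00 = 0.06917 mol; n(e⁻) = 3 × 0.06917 = 0.2075 mol
Q = 0.2075 × 96485 / 0.811 = 24690 C
t = 24690 / 13.8 = 1789 s = 0.497 h

0.497 h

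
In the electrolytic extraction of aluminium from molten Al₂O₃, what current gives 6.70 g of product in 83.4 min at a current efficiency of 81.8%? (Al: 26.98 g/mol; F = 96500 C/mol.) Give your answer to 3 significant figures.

n(Al) = 6.70 / 26.98 = 0.2483 mol
Al³⁺ + 3e⁻ → Al, so n(e⁻) = 3 × 0.2483 = 0.7449 mol
Q = 0.7449 × 96500 / 0.818 = 87880 C
I = Q / t = 87880 / 5004 s = 17.6 A

17.6 A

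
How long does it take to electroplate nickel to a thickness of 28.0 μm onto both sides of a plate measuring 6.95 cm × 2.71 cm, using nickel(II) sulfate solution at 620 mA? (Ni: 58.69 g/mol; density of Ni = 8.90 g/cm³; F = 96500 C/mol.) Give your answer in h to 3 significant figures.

1.38 h

Plated area = 2 × 6.95 × 2.71 = 37.67 cm²
Volume = 37.67 × 28.0×10⁻⁴ cm = 0.1055 cm³
m(Ni) = 0.1055 × 8.90 = 0.9390 g
n(Ni) = 0.9390 / 58.69 = 0.01600 mol; n(e⁻) = 2 × 0.01600 = 0.03200 mol
Q = 0.03200 × 96500 = 3088 C
t = 3088 / 0.620 = 4981 s = 1.38 h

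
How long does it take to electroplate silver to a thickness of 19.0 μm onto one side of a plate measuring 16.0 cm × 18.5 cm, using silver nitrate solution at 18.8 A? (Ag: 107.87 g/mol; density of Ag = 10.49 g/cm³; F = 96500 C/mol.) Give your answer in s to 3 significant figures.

Plated area = 16.0 × 18.5 = 296.0 cm²
Volume = 296.0 × 19.0×10⁻⁴ cm = 0.5624 cm³
m(Ag) = 0.5624 × 10.49 = 5.900 g
n(Ag) = 5.900 / 107.87 = 0.05470 mol; n(e⁻) = 0.05470 mol
Q = 0.05470 × 96500 = 5279 C
t = 5279 / 18.8 = 280.8 s

281 s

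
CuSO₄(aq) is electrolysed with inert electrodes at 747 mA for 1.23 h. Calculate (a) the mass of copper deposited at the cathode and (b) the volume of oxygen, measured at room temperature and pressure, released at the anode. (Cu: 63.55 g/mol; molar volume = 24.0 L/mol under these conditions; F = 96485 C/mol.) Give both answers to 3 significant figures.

Q = 0.747 × 4428 = 3308 C; n(e⁻) = 3308 / 96485 = 0.03429 mol
Cathode: Cu²⁺ + 2e⁻ → Cu → n(Cu) = 0.03429/2 = 0.01715 mol → 1.09 g
Anode: 2H₂O → O₂ + 4H⁺ + 4e⁻ → n(O₂) = 0.03429/4 = 0.008573 mol → 0.206 L

1.09 g Cu; 0.206 L O₂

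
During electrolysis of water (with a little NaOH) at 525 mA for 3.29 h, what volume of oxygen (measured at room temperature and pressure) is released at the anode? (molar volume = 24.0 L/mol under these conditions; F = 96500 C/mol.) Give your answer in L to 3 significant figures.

Charge passed = 0.525 × 11844 = 6218 C
n(e⁻) = Q/F = 6218/96500 = 0.06444 mol
2H₂O → O₂ + 4H⁺ + 4e⁻, so n(O₂) = 0.06444 / 4 = 0.01611 mol
V = 0.01611 × 24.0 = 0.3866 L

0.387 L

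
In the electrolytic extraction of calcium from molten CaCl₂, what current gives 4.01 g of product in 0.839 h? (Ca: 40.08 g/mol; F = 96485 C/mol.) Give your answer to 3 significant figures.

6.39 A

n(Ca) = 4.01 / 40.08 = 0.1000 mol
Ca²⁺ + 2e⁻ → Ca, so n(e⁻) = 2 × 0.1000 = 0.2000 mol
Q = 0.2000 × 96485 = 19300 C
I = Q / t = 19300 / 3020.4 s = 6.39 A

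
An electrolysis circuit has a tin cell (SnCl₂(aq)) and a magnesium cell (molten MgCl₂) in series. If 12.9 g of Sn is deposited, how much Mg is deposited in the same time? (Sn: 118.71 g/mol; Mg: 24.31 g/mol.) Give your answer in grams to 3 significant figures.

n(Sn) = 12.9 / 118.71 = 0.1087 mol
Sn²⁺ + 2e⁻ → Sn, so n(e⁻) = 2 × 0.1087 = 0.2174 mol
Same current for the same time ⇒ same n(e⁻) = 0.2174 mol in both cells.
Mg²⁺ + 2e⁻ → Mg, so n(Mg) = 0.2174 / 2 = 0.1087 mol
m(Mg) = 0.1087 × 24.31 = 2.64 g

2.64 g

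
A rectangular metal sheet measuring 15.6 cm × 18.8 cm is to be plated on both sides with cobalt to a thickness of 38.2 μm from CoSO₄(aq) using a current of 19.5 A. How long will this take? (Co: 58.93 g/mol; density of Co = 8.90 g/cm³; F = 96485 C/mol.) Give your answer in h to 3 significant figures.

Plated area = 2 × 15.6 × 18.8 = 586.6 cm²
Volume = 586.6 × 38.2×10⁻⁴ cm = 2.241 cm³
m(Co) = 2.241 × 8.90 = 19.94 g
n(Co) = 19.94 / 58.93 = 0.3384 mol; n(e⁻) = 2 × 0.3384 = 0.6768 mol
Q = 0.6768 × 96485 = 65300 C
t = 65300 / 19.5 = 3349 s = 0.930 h

0.930 h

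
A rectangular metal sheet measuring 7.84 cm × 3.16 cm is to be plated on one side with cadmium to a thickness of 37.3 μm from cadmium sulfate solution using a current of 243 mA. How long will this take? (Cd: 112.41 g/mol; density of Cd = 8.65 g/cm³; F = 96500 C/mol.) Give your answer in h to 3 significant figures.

Plated area = 7.84 × 3.16 = 24.77 cm²
Volume = 24.77 × 37.3×10⁻⁴ cm = 0.09239 cm³
m(Cd) = 0.09239 × 8.65 = 0.7992 g
n(Cd) = 0.7992 / 112.41 = 0.007110 mol; n(e⁻) = 2 × 0.007110 = 0.01422 mol
Q = 0.01422 × 96500 = 1372 C
t = 1372 / 0.243 = 5646 s = 1.57 h

1.57 h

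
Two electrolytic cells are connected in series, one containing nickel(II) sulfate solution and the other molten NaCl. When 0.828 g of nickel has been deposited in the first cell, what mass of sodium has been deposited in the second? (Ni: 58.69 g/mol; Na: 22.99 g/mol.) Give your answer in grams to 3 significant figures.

0.649 g

n(Ni) = 0.828 / 58.69 = 0.01411 mol
Ni²⁺ + 2e⁻ → Ni, so n(e⁻) = 2 × 0.01411 = 0.02822 mol
Same current for the same time ⇒ same n(e⁻) = 0.02822 mol in both cells.
Na⁺ + e⁻ → Na, so n(Na) = 0.02822 mol
m(Na) = 0.02822 × 22.99 = 0.649 g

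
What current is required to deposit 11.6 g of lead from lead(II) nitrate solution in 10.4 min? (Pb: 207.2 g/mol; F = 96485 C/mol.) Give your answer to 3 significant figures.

17.3 A

n(Pb) = 11.6 / 207.2 = 0.05598 mol
Pb²⁺ + 2e⁻ → Pb, so n(e⁻) = 2 × 0.05598 = 0.1120 mol
Q = 0.1120 × 96485 = 10810 C
I = Q / t = 10810 / 624 s = 17.3 A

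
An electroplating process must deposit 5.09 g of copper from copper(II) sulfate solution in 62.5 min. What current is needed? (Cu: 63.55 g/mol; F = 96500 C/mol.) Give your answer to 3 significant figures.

4.12 A

n(Cu) = 5.09 / 63.55 = 0.08009 mol
Cu²⁺ + 2e⁻ → Cu, so n(e⁻) = 2 × 0.08009 = 0.1602 mol
Q = 0.1602 × 96500 = 15460 C
I = Q / t = 15460 / 3750 s = 4.12 A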